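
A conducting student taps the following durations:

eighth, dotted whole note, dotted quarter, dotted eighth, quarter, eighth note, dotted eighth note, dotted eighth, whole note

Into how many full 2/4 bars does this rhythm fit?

One bar of 2/4 = 8 sixteenth notes.
Convert each value to sixteenth notes: eighth = 2; dotted whole note = 24; dotted quarter = 6; dotted eighth = 3; quarter = 4; eighth note = 2; dotted eighth note = 3; dotted eighth = 3; whole note = 16.
Total: 2 + 24 + 6 + 3 + 4 + 2 + 3 + 3 + 16 = 63.
63 ÷ 8 = 7 complete bars with 7 left over.

7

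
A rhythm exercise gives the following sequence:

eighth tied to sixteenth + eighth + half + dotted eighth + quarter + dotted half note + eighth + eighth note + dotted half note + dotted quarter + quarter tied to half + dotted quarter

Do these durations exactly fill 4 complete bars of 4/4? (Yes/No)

No

One bar of 4/4 = 16 sixteenth notes, so 4 bars = 64.
Express everything in sixteenth notes: eighth tied to sixteenth (eighth + sixteenth) = 3; eighth = 2; half = 8; dotted eighth = 3; quarter = 4; dotted half note = 12; eighth = 2; eighth note = 2; dotted half note = 12; dotted quarter = 6; quarter tied to half (quarter + half) = 12; dotted quarter = 6.
Adding: 3 + 2 + 8 + 3 + 4 + 12 + 2 + 2 + 12 + 6 + 12 + 6 = 72.
72 exceeds 64, so the answer is No.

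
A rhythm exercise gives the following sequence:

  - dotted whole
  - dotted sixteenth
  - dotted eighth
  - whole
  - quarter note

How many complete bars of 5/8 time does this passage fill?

4

One bar of 5/8 = 20 thirty-second notes.
Convert each value to thirty-second notes: dotted whole = 48; dotted sixteenth = 3; dotted eighth = 6; whole = 32; quarter note = 8.
Sum: 48 + 3 + 6 + 32 + 8 = 97.
97 ÷ 20 = 4 complete bars with 17 left over.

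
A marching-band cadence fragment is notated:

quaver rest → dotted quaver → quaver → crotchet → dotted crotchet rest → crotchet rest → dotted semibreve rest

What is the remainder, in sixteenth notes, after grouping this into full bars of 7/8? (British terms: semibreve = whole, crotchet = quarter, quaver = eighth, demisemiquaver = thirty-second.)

One bar of 7/8 = 14 sixteenth notes.
Each duration in sixteenth notes: quaver rest = 2; dotted quaver = 3; quaver = 2; crotchet = 4; dotted crotchet rest = 6; crotchet rest = 4; dotted semibreve rest = 24.
Altogether 2 + 3 + 2 + 4 + 6 + 4 + 24 = 45.
45 ÷ 14 = 3 complete bars with 3 sixteenth notes remaining.

3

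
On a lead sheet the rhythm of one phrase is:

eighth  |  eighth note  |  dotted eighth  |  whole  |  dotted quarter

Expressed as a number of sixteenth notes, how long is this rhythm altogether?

29

Convert each value to sixteenth notes: eighth = 2; eighth note = 2; dotted eighth = 3; whole = 16; dotted quarter = 6.
Altogether 2 + 2 + 3 + 16 + 6 = 29 sixteenth notes.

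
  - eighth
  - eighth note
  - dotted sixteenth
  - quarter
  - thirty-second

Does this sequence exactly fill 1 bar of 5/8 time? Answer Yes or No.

Yes

One bar of 5/8 = 20 thirty-second notes.
Working in thirty-second notes: eighth = 4; eighth note = 4; dotted sixteenth = 3; quarter = 8; thirty-second = 1.
Altogether 4 + 4 + 3 + 8 + 1 = 20.
20 equals 20, so the answer is Yes.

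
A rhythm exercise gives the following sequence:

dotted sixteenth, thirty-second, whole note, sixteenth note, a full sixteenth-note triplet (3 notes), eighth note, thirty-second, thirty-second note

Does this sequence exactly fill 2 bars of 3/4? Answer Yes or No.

Yes

One bar of 3/4 = 24 thirty-second notes, so 2 bars = 48.
Convert each value to thirty-second notes: dotted sixteenth = 3; thirty-second = 1; whole note = 32; sixteenth note = 2; a full sixteenth-note triplet (3 notes) (three triplet sixteenths span one eighth) = 4; eighth note = 4; thirty-second = 1; thirty-second note = 1.
Adding: 3 + 1 + 32 + 2 + 4 + 4 + 1 + 1 = 48.
48 equals 48, so the answer is Yes.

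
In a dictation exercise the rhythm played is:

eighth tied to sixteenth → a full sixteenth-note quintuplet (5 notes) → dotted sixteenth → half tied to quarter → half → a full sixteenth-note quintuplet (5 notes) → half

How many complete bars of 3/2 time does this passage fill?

1

One bar of 3/2 = 48 thirty-second notes.
Each duration in thirty-second notes: eighth tied to sixteenth (eighth + sixteenth) = 6; a full sixteenth-note quintuplet (5 notes) (five quintuplet sixteenths span one quarter) = 8; dotted sixteenth = 3; half tied to quarter (half + quarter) = 24; half = 16; a full sixteenth-note quintuplet (5 notes) (five quintuplet sixteenths span one quarter) = 8; half = 16.
Altogether 6 + 8 + 3 + 24 + 16 + 8 + 16 = 81.
81 ÷ 48 = 1 complete bar with 33 left over.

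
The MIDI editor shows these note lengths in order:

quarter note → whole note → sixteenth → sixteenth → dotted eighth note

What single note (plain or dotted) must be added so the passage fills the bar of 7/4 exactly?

dotted eighth note

The bar of 7/4 = 28 sixteenth notes.
Express everything in sixteenth notes: quarter note = 4; whole note = 16; sixteenth = 1; sixteenth = 1; dotted eighth note = 3.
Sum: 4 + 16 + 1 + 1 + 3 = 25.
Remaining: 28 − 25 = 3 sixteenth notes, which is a dotted eighth note.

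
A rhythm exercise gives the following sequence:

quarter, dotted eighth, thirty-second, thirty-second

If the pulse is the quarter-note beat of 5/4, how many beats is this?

One quarter-note beat = 8 thirty-second notes.
Working in thirty-second notes: quarter = 8; dotted eighth = 6; thirty-second = 1; thirty-second = 1.
Altogether 8 + 6 + 1 + 1 = 16.
16 ÷ 8 = 2 beats.

2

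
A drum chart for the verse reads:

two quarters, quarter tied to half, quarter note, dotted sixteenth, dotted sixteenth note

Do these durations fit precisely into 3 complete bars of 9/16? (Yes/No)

Yes

One bar of 9/16 = 18 thirty-second notes, so 3 bars = 54.
Each duration in thirty-second notes: quarter = 8; quarter = 8; quarter tied to half (quarter + half) = 24; quarter note = 8; dotted sixteenth = 3; dotted sixteenth note = 3.
Adding: 8 + 8 + 24 + 8 + 3 + 3 = 54.
54 equals 54, so the answer is Yes.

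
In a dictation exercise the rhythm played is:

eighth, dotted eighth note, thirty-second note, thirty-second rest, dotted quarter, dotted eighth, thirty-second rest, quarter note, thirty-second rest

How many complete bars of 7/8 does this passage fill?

One bar of 7/8 = 28 thirty-second notes.
Convert each value to thirty-second notes: eighth = 4; dotted eighth note = 6; thirty-second note = 1; thirty-second rest = 1; dotted quarter = 12; dotted eighth = 6; thirty-second rest = 1; quarter note = 8; thirty-second rest = 1.
Total: 4 + 6 + 1 + 1 + 12 + 6 + 1 + 8 + 1 = 40.
40 ÷ 28 = 1 complete bar with 12 left over.

1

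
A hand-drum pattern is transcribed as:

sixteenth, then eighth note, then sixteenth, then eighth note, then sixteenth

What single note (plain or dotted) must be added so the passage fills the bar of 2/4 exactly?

The bar of 2/4 = 8 sixteenth notes.
Express everything in sixteenth notes: sixteenth = 1; eighth note = 2; sixteenth = 1; eighth note = 2; sixteenth = 1.
Adding: 1 + 2 + 1 + 2 + 1 = 7.
Remaining: 8 − 7 = 1 sixteenth note, which is a sixteenth note.

sixteenth note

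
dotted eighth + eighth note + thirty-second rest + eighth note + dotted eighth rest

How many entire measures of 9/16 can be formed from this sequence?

1

One bar of 9/16 = 18 thirty-second notes.
Each duration in thirty-second notes: dotted eighth = 6; eighth note = 4; thirty-second rest = 1; eighth note = 4; dotted eighth rest = 6.
Sum: 6 + 4 + 1 + 4 + 6 = 21.
21 ÷ 18 = 1 complete bar with 3 left over.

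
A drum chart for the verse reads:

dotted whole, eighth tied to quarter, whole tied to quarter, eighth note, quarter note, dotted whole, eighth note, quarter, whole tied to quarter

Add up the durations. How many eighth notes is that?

Working in eighth notes: dotted whole = 12; eighth tied to quarter (eighth + quarter) = 3; whole tied to quarter (whole + quarter) = 10; eighth note = 1; quarter note = 2; dotted whole = 12; eighth note = 1; quarter = 2; whole tied to quarter (whole + quarter) = 10.
Total: 12 + 3 + 10 + 1 + 2 + 12 + 1 + 2 + 10 = 53 eighth notes.

53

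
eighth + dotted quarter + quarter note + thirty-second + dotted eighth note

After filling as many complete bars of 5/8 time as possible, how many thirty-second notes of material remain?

11

One bar of 5/8 = 20 thirty-second notes.
Working in thirty-second notes: eighth = 4; dotted quarter = 12; quarter note = 8; thirty-second = 1; dotted eighth note = 6.
Adding: 4 + 12 + 8 + 1 + 6 = 31.
31 ÷ 20 = 1 complete bar with 11 thirty-second notes remaining.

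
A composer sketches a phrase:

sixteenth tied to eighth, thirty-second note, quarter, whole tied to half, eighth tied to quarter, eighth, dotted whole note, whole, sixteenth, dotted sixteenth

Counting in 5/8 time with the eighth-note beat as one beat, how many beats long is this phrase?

One eighth-note beat = 4 thirty-second notes.
Working in thirty-second notes: sixteenth tied to eighth (sixteenth + eighth) = 6; thirty-second note = 1; quarter = 8; whole tied to half (whole + half) = 48; eighth tied to quarter (eighth + quarter) = 12; eighth = 4; dotted whole note = 48; whole = 32; sixteenth = 2; dotted sixteenth = 3.
Total: 6 + 1 + 8 + 48 + 12 + 4 + 48 + 32 + 2 + 3 = 164.
164 ÷ 4 = 41 beats.

41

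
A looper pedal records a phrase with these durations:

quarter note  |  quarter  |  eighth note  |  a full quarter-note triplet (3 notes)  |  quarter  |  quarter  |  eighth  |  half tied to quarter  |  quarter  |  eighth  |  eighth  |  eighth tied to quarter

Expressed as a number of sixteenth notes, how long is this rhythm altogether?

Each duration in sixteenth notes: quarter note = 4; quarter = 4; eighth note = 2; a full quarter-note triplet (3 notes) (three triplet quarters span one half) = 8; quarter = 4; quarter = 4; eighth = 2; half tied to quarter (half + quarter) = 12; quarter = 4; eighth = 2; eighth = 2; eighth tied to quarter (eighth + quarter) = 6.
Adding: 4 + 4 + 2 + 8 + 4 + 4 + 2 + 12 + 4 + 2 + 2 + 6 = 54 sixteenth notes.

54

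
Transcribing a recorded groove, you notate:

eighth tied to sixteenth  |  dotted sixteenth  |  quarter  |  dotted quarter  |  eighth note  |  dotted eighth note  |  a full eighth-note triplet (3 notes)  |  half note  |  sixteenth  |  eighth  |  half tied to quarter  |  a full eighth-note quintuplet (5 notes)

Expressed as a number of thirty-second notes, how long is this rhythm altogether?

In thirty-second notes: eighth tied to sixteenth (eighth + sixteenth) = 6; dotted sixteenth = 3; quarter = 8; dotted quarter = 12; eighth note = 4; dotted eighth note = 6; a full eighth-note triplet (3 notes) (three triplet eighths span one quarter) = 8; half note = 16; sixteenth = 2; eighth = 4; half tied to quarter (half + quarter) = 24; a full eighth-note quintuplet (5 notes) (five quintuplet eighths span one half) = 16.
Adding: 6 + 3 + 8 + 12 + 4 + 6 + 8 + 16 + 2 + 4 + 24 + 16 = 109 thirty-second notes.

109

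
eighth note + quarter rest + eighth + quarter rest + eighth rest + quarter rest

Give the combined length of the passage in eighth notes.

9

In eighth notes: eighth note = 1; quarter rest = 2; eighth = 1; quarter rest = 2; eighth rest = 1; quarter rest = 2.
Total: 1 + 2 + 1 + 2 + 1 + 2 = 9 eighth notes.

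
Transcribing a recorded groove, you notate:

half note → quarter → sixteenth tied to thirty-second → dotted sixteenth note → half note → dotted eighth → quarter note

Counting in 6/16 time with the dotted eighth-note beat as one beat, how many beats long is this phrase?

One dotted eighth-note beat = 6 thirty-second notes.
In thirty-second notes: half note = 16; quarter = 8; sixteenth tied to thirty-second (sixteenth + thirty-second) = 3; dotted sixteenth note = 3; half note = 16; dotted eighth = 6; quarter note = 8.
Adding: 16 + 8 + 3 + 3 + 16 + 6 + 8 = 60.
60 ÷ 6 = 10 beats.

10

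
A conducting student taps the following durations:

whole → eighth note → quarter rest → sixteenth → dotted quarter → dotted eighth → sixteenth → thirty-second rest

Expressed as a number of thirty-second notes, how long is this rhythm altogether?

67

Each duration in thirty-second notes: whole = 32; eighth note = 4; quarter rest = 8; sixteenth = 2; dotted quarter = 12; dotted eighth = 6; sixteenth = 2; thirty-second rest = 1.
Altogether 32 + 4 + 8 + 2 + 12 + 6 + 2 + 1 = 67 thirty-second notes.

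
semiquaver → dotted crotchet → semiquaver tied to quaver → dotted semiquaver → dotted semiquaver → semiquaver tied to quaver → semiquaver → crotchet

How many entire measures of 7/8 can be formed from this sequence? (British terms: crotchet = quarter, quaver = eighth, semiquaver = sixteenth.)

One bar of 7/8 = 28 thirty-second notes.
Working in thirty-second notes: semiquaver = 2; dotted crotchet = 12; semiquaver tied to quaver (semiquaver + quaver) = 6; dotted semiquaver = 3; dotted semiquaver = 3; semiquaver tied to quaver (semiquaver + quaver) = 6; semiquaver = 2; crotchet = 8.
Sum: 2 + 12 + 6 + 3 + 3 + 6 + 2 + 8 = 42.
42 ÷ 28 = 1 complete bar with 14 left over.

1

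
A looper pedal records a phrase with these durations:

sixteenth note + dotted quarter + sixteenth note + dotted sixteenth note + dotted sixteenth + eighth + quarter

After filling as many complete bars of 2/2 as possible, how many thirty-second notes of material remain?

One bar of 2/2 = 32 thirty-second notes.
Working in thirty-second notes: sixteenth note = 2; dotted quarter = 12; sixteenth note = 2; dotted sixteenth note = 3; dotted sixteenth = 3; eighth = 4; quarter = 8.
Altogether 2 + 12 + 2 + 3 + 3 + 4 + 8 = 34.
34 ÷ 32 = 1 complete bar with 2 thirty-second notes remaining.

2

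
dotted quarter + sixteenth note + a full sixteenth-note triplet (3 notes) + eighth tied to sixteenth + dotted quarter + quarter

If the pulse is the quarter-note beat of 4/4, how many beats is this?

5.5

One quarter-note beat = 4 sixteenth notes.
In sixteenth notes: dotted quarter = 6; sixteenth note = 1; a full sixteenth-note triplet (3 notes) (three triplet sixteenths span one eighth) = 2; eighth tied to sixteenth (eighth + sixteenth) = 3; dotted quarter = 6; quarter = 4.
Adding: 6 + 1 + 2 + 3 + 6 + 4 = 22.
22 ÷ 4 = 5.5 beats.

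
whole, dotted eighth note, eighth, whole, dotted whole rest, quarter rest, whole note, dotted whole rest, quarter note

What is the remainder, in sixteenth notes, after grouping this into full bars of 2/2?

13

One bar of 2/2 = 16 sixteenth notes.
Each duration in sixteenth notes: whole = 16; dotted eighth note = 3; eighth = 2; whole = 16; dotted whole rest = 24; quarter rest = 4; whole note = 16; dotted whole rest = 24; quarter note = 4.
Adding: 16 + 3 + 2 + 16 + 24 + 4 + 16 + 24 + 4 = 109.
109 ÷ 16 = 6 complete bars with 13 sixteenth notes remaining.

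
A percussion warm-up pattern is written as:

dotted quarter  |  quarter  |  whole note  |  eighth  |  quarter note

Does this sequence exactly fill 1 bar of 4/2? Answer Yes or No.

One bar of 4/2 = 16 eighth notes.
Working in eighth notes: dotted quarter = 3; quarter = 2; whole note = 8; eighth = 1; quarter note = 2.
Adding: 3 + 2 + 8 + 1 + 2 = 16.
16 equals 16, so the answer is Yes.

Yes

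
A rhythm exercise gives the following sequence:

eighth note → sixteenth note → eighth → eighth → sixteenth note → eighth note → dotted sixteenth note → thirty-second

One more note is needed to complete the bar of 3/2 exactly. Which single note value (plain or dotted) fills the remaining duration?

The bar of 3/2 = 48 thirty-second notes.
Express everything in thirty-second notes: eighth note = 4; sixteenth note = 2; eighth = 4; eighth = 4; sixteenth note = 2; eighth note = 4; dotted sixteenth note = 3; thirty-second = 1.
Adding: 4 + 2 + 4 + 4 + 2 + 4 + 3 + 1 = 24.
Remaining: 48 − 24 = 24 thirty-second notes, which is a dotted half note.

dotted half note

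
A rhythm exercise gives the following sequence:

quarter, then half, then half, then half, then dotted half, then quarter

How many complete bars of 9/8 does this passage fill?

2

One bar of 9/8 = 9 eighth notes.
Express everything in eighth notes: quarter = 2; half = 4; half = 4; half = 4; dotted half = 6; quarter = 2.
Sum: 2 + 4 + 4 + 4 + 6 + 2 = 22.
22 ÷ 9 = 2 complete bars with 4 left over.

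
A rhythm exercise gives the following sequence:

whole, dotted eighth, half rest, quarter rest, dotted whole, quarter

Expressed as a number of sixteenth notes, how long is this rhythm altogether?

59

Express everything in sixteenth notes: whole = 16; dotted eighth = 3; half rest = 8; quarter rest = 4; dotted whole = 24; quarter = 4.
Total: 16 + 3 + 8 + 4 + 24 + 4 = 59 sixteenth notes.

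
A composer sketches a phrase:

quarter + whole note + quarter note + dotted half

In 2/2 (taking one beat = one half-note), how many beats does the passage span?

One half-note beat = 2 quarter notes.
Each duration in quarter notes: quarter = 1; whole note = 4; quarter note = 1; dotted half = 3.
Sum: 1 + 4 + 1 + 3 = 9.
9 ÷ 2 = 4.5 beats.

4.5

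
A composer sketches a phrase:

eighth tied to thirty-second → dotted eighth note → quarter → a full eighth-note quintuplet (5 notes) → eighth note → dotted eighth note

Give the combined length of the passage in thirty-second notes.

45

Each duration in thirty-second notes: eighth tied to thirty-second (eighth + thirty-second) = 5; dotted eighth note = 6; quarter = 8; a full eighth-note quintuplet (5 notes) (five quintuplet eighths span one half) = 16; eighth note = 4; dotted eighth note = 6.
Total: 5 + 6 + 8 + 16 + 4 + 6 = 45 thirty-second notes.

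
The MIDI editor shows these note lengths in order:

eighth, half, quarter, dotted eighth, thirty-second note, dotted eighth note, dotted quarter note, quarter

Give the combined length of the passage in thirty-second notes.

In thirty-second notes: eighth = 4; half = 16; quarter = 8; dotted eighth = 6; thirty-second note = 1; dotted eighth note = 6; dotted quarter note = 12; quarter = 8.
Adding: 4 + 16 + 8 + 6 + 1 + 6 + 12 + 8 = 61 thirty-second notes.

61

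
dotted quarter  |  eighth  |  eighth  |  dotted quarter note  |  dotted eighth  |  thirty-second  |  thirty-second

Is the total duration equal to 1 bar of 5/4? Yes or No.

One bar of 5/4 = 40 thirty-second notes.
Each duration in thirty-second notes: dotted quarter = 12; eighth = 4; eighth = 4; dotted quarter note = 12; dotted eighth = 6; thirty-second = 1; thirty-second = 1.
Sum: 12 + 4 + 4 + 12 + 6 + 1 + 1 = 40.
40 equals 40, so the answer is Yes.

Yes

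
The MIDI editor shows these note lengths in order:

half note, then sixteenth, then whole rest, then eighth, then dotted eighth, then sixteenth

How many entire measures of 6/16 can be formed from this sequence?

5

One bar of 6/16 = 6 sixteenth notes.
Convert each value to sixteenth notes: half note = 8; sixteenth = 1; whole rest = 16; eighth = 2; dotted eighth = 3; sixteenth = 1.
Total: 8 + 1 + 16 + 2 + 3 + 1 = 31.
31 ÷ 6 = 5 complete bars with 1 left over.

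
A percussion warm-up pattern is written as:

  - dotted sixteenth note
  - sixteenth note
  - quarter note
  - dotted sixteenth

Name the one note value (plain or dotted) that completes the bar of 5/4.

dotted half note

The bar of 5/4 = 40 thirty-second notes.
Convert each value to thirty-second notes: dotted sixteenth note = 3; sixteenth note = 2; quarter note = 8; dotted sixteenth = 3.
Adding: 3 + 2 + 8 + 3 = 16.
Remaining: 40 − 16 = 24 thirty-second notes, which is a dotted half note.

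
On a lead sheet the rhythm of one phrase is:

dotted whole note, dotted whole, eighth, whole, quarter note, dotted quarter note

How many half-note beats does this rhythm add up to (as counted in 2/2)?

9.5

One half-note beat = 4 eighth notes.
Working in eighth notes: dotted whole note = 12; dotted whole = 12; eighth = 1; whole = 8; quarter note = 2; dotted quarter note = 3.
Adding: 12 + 12 + 1 + 8 + 2 + 3 = 38.
38 ÷ 4 = 9.5 beats.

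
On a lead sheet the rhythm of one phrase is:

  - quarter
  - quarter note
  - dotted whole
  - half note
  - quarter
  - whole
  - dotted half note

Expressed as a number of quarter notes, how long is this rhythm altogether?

Working in quarter notes: quarter = 1; quarter note = 1; dotted whole = 6; half note = 2; quarter = 1; whole = 4; dotted half note = 3.
Adding: 1 + 1 + 6 + 2 + 1 + 4 + 3 = 18 quarter notes.

18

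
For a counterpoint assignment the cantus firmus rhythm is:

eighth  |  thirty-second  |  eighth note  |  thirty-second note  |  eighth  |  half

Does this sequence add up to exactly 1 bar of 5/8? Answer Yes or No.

No

One bar of 5/8 = 20 thirty-second notes.
Working in thirty-second notes: eighth = 4; thirty-second = 1; eighth note = 4; thirty-second note = 1; eighth = 4; half = 16.
Total: 4 + 1 + 4 + 1 + 4 + 16 = 30.
30 exceeds 20, so the answer is No.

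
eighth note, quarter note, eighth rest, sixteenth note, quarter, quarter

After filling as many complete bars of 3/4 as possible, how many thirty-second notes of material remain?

One bar of 3/4 = 12 sixteenth notes.
Convert each value to sixteenth notes: eighth note = 2; quarter note = 4; eighth rest = 2; sixteenth note = 1; quarter = 4; quarter = 4.
Altogether 2 + 4 + 2 + 1 + 4 + 4 = 17.
17 ÷ 12 = 1 complete bar with 5 sixteenth notes remaining = 10 thirty-second notes.

10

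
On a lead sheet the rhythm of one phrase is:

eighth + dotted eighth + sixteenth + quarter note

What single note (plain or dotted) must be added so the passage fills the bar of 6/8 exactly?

eighth note

The bar of 6/8 = 12 sixteenth notes.
In sixteenth notes: eighth = 2; dotted eighth = 3; sixteenth = 1; quarter note = 4.
Adding: 2 + 3 + 1 + 4 = 10.
Remaining: 12 − 10 = 2 sixteenth notes, which is a eighth note.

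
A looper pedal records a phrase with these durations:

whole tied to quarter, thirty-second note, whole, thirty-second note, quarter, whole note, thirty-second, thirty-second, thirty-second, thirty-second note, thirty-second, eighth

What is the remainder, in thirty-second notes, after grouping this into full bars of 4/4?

27

One bar of 4/4 = 32 thirty-second notes.
In thirty-second notes: whole tied to quarter (whole + quarter) = 40; thirty-second note = 1; whole = 32; thirty-second note = 1; quarter = 8; whole note = 32; thirty-second = 1; thirty-second = 1; thirty-second = 1; thirty-second note = 1; thirty-second = 1; eighth = 4.
Sum: 40 + 1 + 32 + 1 + 8 + 32 + 1 + 1 + 1 + 1 + 1 + 4 = 123.
123 ÷ 32 = 3 complete bars with 27 thirty-second notes remaining.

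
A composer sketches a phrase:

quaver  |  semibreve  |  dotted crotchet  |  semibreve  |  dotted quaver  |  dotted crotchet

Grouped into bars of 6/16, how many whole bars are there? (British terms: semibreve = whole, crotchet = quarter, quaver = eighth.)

8

One bar of 6/16 = 6 sixteenth notes.
Convert each value to sixteenth notes: quaver = 2; semibreve = 16; dotted crotchet = 6; semibreve = 16; dotted quaver = 3; dotted crotchet = 6.
Adding: 2 + 16 + 6 + 16 + 3 + 6 = 49.
49 ÷ 6 = 8 complete bars with 1 left over.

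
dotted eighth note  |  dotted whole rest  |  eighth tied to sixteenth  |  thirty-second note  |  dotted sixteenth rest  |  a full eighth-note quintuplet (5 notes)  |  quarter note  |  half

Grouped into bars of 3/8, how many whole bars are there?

8

One bar of 3/8 = 12 thirty-second notes.
In thirty-second notes: dotted eighth note = 6; dotted whole rest = 48; eighth tied to sixteenth (eighth + sixteenth) = 6; thirty-second note = 1; dotted sixteenth rest = 3; a full eighth-note quintuplet (5 notes) (five quintuplet eighths span one half) = 16; quarter note = 8; half = 16.
Altogether 6 + 48 + 6 + 1 + 3 + 16 + 8 + 16 = 104.
104 ÷ 12 = 8 complete bars with 8 left over.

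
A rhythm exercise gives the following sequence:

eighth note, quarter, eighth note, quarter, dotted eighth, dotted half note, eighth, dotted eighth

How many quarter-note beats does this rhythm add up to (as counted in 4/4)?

8

One quarter-note beat = 4 sixteenth notes.
Working in sixteenth notes: eighth note = 2; quarter = 4; eighth note = 2; quarter = 4; dotted eighth = 3; dotted half note = 12; eighth = 2; dotted eighth = 3.
Adding: 2 + 4 + 2 + 4 + 3 + 12 + 2 + 3 = 32.
32 ÷ 4 = 8 beats.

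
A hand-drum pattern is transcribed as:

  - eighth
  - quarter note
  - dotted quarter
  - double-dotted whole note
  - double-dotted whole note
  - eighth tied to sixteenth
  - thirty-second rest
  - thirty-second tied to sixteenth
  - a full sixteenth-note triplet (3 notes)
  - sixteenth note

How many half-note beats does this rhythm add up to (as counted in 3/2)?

One half-note beat = 16 thirty-second notes.
In thirty-second notes: eighth = 4; quarter note = 8; dotted quarter = 12; double-dotted whole note = 56; double-dotted whole note = 56; eighth tied to sixteenth (eighth + sixteenth) = 6; thirty-second rest = 1; thirty-second tied to sixteenth (thirty-second + sixteenth) = 3; a full sixteenth-note triplet (3 notes) (three triplet sixteenths span one eighth) = 4; sixteenth note = 2.
Sum: 4 + 8 + 12 + 56 + 56 + 6 + 1 + 3 + 4 + 2 = 152.
152 ÷ 16 = 9.5 beats.

9.5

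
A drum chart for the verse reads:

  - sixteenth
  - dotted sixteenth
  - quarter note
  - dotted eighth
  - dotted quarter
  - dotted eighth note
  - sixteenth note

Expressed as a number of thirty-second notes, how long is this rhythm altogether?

39

Working in thirty-second notes: sixteenth = 2; dotted sixteenth = 3; quarter note = 8; dotted eighth = 6; dotted quarter = 12; dotted eighth note = 6; sixteenth note = 2.
Adding: 2 + 3 + 8 + 6 + 12 + 6 + 2 = 39 thirty-second notes.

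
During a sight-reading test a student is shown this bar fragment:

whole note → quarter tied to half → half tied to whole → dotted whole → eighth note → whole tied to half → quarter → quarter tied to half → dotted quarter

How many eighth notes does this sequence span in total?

62

In eighth notes: whole note = 8; quarter tied to half (quarter + half) = 6; half tied to whole (half + whole) = 12; dotted whole = 12; eighth note = 1; whole tied to half (whole + half) = 12; quarter = 2; quarter tied to half (quarter + half) = 6; dotted quarter = 3.
Total: 8 + 6 + 12 + 12 + 1 + 12 + 2 + 6 + 3 = 62 eighth notes.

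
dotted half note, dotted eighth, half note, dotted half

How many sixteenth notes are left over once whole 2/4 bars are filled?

One bar of 2/4 = 8 sixteenth notes.
In sixteenth notes: dotted half note = 12; dotted eighth = 3; half note = 8; dotted half = 12.
Sum: 12 + 3 + 8 + 12 = 35.
35 ÷ 8 = 4 complete bars with 3 sixteenth notes remaining.

3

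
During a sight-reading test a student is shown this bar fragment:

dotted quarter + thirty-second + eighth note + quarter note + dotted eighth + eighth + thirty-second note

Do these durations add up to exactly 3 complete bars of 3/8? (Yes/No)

One bar of 3/8 = 12 thirty-second notes, so 3 bars = 36.
Express everything in thirty-second notes: dotted quarter = 12; thirty-second = 1; eighth note = 4; quarter note = 8; dotted eighth = 6; eighth = 4; thirty-second note = 1.
Sum: 12 + 1 + 4 + 8 + 6 + 4 + 1 = 36.
36 equals 36, so the answer is Yes.

Yes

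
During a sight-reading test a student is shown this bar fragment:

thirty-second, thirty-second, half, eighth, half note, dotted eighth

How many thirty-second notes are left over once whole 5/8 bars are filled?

4

One bar of 5/8 = 20 thirty-second notes.
Express everything in thirty-second notes: thirty-second = 1; thirty-second = 1; half = 16; eighth = 4; half note = 16; dotted eighth = 6.
Sum: 1 + 1 + 16 + 4 + 16 + 6 = 44.
44 ÷ 20 = 2 complete bars with 4 thirty-second notes remaining.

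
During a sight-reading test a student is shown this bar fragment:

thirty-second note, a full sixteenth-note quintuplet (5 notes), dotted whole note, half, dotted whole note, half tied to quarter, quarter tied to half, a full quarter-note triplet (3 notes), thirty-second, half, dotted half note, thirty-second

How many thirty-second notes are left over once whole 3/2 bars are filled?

35

One bar of 3/2 = 48 thirty-second notes.
Express everything in thirty-second notes: thirty-second note = 1; a full sixteenth-note quintuplet (5 notes) (five quintuplet sixteenths span one quarter) = 8; dotted whole note = 48; half = 16; dotted whole note = 48; half tied to quarter (half + quarter) = 24; quarter tied to half (quarter + half) = 24; a full quarter-note triplet (3 notes) (three triplet quarters span one half) = 16; thirty-second = 1; half = 16; dotted half note = 24; thirty-second = 1.
Altogether 1 + 8 + 48 + 16 + 48 + 24 + 24 + 16 + 1 + 16 + 24 + 1 = 227.
227 ÷ 48 = 4 complete bars with 35 thirty-second notes remaining.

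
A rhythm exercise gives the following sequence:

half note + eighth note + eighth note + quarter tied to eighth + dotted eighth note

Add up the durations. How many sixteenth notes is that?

21

Express everything in sixteenth notes: half note = 8; eighth note = 2; eighth note = 2; quarter tied to eighth (quarter + eighth) = 6; dotted eighth note = 3.
Sum: 8 + 2 + 2 + 6 + 3 = 21 sixteenth notes.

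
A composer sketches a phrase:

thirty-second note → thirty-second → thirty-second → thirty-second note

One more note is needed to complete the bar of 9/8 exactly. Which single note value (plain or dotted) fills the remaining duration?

The bar of 9/8 = 36 thirty-second notes.
Convert each value to thirty-second notes: thirty-second note = 1; thirty-second = 1; thirty-second = 1; thirty-second note = 1.
Adding: 1 + 1 + 1 + 1 = 4.
Remaining: 36 − 4 = 32 thirty-second notes, which is a whole note.

whole note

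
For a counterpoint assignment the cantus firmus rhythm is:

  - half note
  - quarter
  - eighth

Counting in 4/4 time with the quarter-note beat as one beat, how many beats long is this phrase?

3.5

One quarter-note beat = 2 eighth notes.
In eighth notes: half note = 4; quarter = 2; eighth = 1.
Total: 4 + 2 + 1 = 7.
7 ÷ 2 = 3.5 beats.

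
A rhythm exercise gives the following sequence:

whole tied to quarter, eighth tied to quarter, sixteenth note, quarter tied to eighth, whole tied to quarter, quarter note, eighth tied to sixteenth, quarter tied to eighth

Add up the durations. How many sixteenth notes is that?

Each duration in sixteenth notes: whole tied to quarter (whole + quarter) = 20; eighth tied to quarter (eighth + quarter) = 6; sixteenth note = 1; quarter tied to eighth (quarter + eighth) = 6; whole tied to quarter (whole + quarter) = 20; quarter note = 4; eighth tied to sixteenth (eighth + sixteenth) = 3; quarter tied to eighth (quarter + eighth) = 6.
Adding: 20 + 6 + 1 + 6 + 20 + 4 + 3 + 6 = 66 sixteenth notes.

66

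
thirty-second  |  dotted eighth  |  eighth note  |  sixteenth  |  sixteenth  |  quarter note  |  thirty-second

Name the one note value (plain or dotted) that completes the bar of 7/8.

eighth note

The bar of 7/8 = 28 thirty-second notes.
Working in thirty-second notes: thirty-second = 1; dotted eighth = 6; eighth note = 4; sixteenth = 2; sixteenth = 2; quarter note = 8; thirty-second = 1.
Adding: 1 + 6 + 4 + 2 + 2 + 8 + 1 = 24.
Remaining: 28 − 24 = 4 thirty-second notes, which is a eighth note.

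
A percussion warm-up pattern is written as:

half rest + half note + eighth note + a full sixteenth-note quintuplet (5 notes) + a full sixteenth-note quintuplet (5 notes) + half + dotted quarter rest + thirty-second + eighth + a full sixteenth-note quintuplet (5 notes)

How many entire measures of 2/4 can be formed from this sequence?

One bar of 2/4 = 16 thirty-second notes.
Working in thirty-second notes: half rest = 16; half note = 16; eighth note = 4; a full sixteenth-note quintuplet (5 notes) (five quintuplet sixteenths span one quarter) = 8; a full sixteenth-note quintuplet (5 notes) (five quintuplet sixteenths span one quarter) = 8; half = 16; dotted quarter rest = 12; thirty-second = 1; eighth = 4; a full sixteenth-note quintuplet (5 notes) (five quintuplet sixteenths span one quarter) = 8.
Total: 16 + 16 + 4 + 8 + 8 + 16 + 12 + 1 + 4 + 8 = 93.
93 ÷ 16 = 5 complete bars with 13 left over.

5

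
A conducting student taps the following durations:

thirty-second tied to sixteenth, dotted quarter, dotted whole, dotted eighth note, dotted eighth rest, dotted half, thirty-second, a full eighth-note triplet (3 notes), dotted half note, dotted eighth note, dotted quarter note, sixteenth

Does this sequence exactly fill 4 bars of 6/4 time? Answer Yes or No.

No

One bar of 6/4 = 48 thirty-second notes, so 4 bars = 192.
In thirty-second notes: thirty-second tied to sixteenth (thirty-second + sixteenth) = 3; dotted quarter = 12; dotted whole = 48; dotted eighth note = 6; dotted eighth rest = 6; dotted half = 24; thirty-second = 1; a full eighth-note triplet (3 notes) (three triplet eighths span one quarter) = 8; dotted half note = 24; dotted eighth note = 6; dotted quarter note = 12; sixteenth = 2.
Sum: 3 + 12 + 48 + 6 + 6 + 24 + 1 + 8 + 24 + 6 + 12 + 2 = 152.
152 falls short of 192, so the answer is No.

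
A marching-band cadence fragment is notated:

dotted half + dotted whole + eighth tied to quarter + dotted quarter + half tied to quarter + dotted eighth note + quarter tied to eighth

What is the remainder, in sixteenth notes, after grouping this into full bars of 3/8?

One bar of 3/8 = 6 sixteenth notes.
Convert each value to sixteenth notes: dotted half = 12; dotted whole = 24; eighth tied to quarter (eighth + quarter) = 6; dotted quarter = 6; half tied to quarter (half + quarter) = 12; dotted eighth note = 3; quarter tied to eighth (quarter + eighth) = 6.
Adding: 12 + 24 + 6 + 6 + 12 + 3 + 6 = 69.
69 ÷ 6 = 11 complete bars with 3 sixteenth notes remaining.

3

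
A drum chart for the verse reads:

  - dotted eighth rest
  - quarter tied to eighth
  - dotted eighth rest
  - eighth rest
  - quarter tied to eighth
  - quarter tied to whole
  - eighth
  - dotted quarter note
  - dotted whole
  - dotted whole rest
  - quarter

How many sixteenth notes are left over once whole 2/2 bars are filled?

One bar of 2/2 = 16 sixteenth notes.
In sixteenth notes: dotted eighth rest = 3; quarter tied to eighth (quarter + eighth) = 6; dotted eighth rest = 3; eighth rest = 2; quarter tied to eighth (quarter + eighth) = 6; quarter tied to whole (quarter + whole) = 20; eighth = 2; dotted quarter note = 6; dotted whole = 24; dotted whole rest = 24; quarter = 4.
Adding: 3 + 6 + 3 + 2 + 6 + 20 + 2 + 6 + 24 + 24 + 4 = 100.
100 ÷ 16 = 6 complete bars with 4 sixteenth notes remaining.

4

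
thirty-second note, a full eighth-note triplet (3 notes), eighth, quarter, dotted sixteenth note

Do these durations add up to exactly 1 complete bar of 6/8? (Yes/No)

One bar of 6/8 = 24 thirty-second notes.
In thirty-second notes: thirty-second note = 1; a full eighth-note triplet (3 notes) (three triplet eighths span one quarter) = 8; eighth = 4; quarter = 8; dotted sixteenth note = 3.
Sum: 1 + 8 + 4 + 8 + 3 = 24.
24 equals 24, so the answer is Yes.

Yes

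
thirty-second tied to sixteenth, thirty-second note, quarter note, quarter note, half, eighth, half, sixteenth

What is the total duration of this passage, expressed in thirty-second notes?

58

Working in thirty-second notes: thirty-second tied to sixteenth (thirty-second + sixteenth) = 3; thirty-second note = 1; quarter note = 8; quarter note = 8; half = 16; eighth = 4; half = 16; sixteenth = 2.
Altogether 3 + 1 + 8 + 8 + 16 + 4 + 16 + 2 = 58 thirty-second notes.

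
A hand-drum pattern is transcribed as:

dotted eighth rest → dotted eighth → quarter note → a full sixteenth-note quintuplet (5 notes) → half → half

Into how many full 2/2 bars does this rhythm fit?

One bar of 2/2 = 16 sixteenth notes.
Express everything in sixteenth notes: dotted eighth rest = 3; dotted eighth = 3; quarter note = 4; a full sixteenth-note quintuplet (5 notes) (five quintuplet sixteenths span one quarter) = 4; half = 8; half = 8.
Sum: 3 + 3 + 4 + 4 + 8 + 8 = 30.
30 ÷ 16 = 1 complete bar with 14 left over.

1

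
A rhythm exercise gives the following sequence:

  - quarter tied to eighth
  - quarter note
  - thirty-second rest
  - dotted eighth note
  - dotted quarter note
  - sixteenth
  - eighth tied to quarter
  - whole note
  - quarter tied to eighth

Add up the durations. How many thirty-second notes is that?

97

Convert each value to thirty-second notes: quarter tied to eighth (quarter + eighth) = 12; quarter note = 8; thirty-second rest = 1; dotted eighth note = 6; dotted quarter note = 12; sixteenth = 2; eighth tied to quarter (eighth + quarter) = 12; whole note = 32; quarter tied to eighth (quarter + eighth) = 12.
Adding: 12 + 8 + 1 + 6 + 12 + 2 + 12 + 32 + 12 = 97 thirty-second notes.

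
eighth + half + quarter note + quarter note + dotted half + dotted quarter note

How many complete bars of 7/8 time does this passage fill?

One bar of 7/8 = 7 eighth notes.
In eighth notes: eighth = 1; half = 4; quarter note = 2; quarter note = 2; dotted half = 6; dotted quarter note = 3.
Altogether 1 + 4 + 2 + 2 + 6 + 3 = 18.
18 ÷ 7 = 2 complete bars with 4 left over.

2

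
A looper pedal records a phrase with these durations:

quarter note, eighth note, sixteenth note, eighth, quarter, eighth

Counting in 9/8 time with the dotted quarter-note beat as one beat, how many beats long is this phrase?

2.5

One dotted quarter-note beat = 6 sixteenth notes.
In sixteenth notes: quarter note = 4; eighth note = 2; sixteenth note = 1; eighth = 2; quarter = 4; eighth = 2.
Adding: 4 + 2 + 1 + 2 + 4 + 2 = 15.
15 ÷ 6 = 2.5 beats.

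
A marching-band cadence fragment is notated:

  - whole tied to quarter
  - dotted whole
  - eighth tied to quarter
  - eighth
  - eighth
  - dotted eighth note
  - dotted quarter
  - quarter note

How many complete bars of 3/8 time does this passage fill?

11

One bar of 3/8 = 6 sixteenth notes.
Convert each value to sixteenth notes: whole tied to quarter (whole + quarter) = 20; dotted whole = 24; eighth tied to quarter (eighth + quarter) = 6; eighth = 2; eighth = 2; dotted eighth note = 3; dotted quarter = 6; quarter note = 4.
Sum: 20 + 24 + 6 + 2 + 2 + 3 + 6 + 4 = 67.
67 ÷ 6 = 11 complete bars with 1 left over.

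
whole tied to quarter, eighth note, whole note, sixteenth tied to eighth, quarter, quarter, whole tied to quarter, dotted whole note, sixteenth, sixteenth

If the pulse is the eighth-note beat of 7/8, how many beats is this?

47.5

One eighth-note beat = 2 sixteenth notes.
Convert each value to sixteenth notes: whole tied to quarter (whole + quarter) = 20; eighth note = 2; whole note = 16; sixteenth tied to eighth (sixteenth + eighth) = 3; quarter = 4; quarter = 4; whole tied to quarter (whole + quarter) = 20; dotted whole note = 24; sixteenth = 1; sixteenth = 1.
Sum: 20 + 2 + 16 + 3 + 4 + 4 + 20 + 24 + 1 + 1 = 95.
95 ÷ 2 = 47.5 beats.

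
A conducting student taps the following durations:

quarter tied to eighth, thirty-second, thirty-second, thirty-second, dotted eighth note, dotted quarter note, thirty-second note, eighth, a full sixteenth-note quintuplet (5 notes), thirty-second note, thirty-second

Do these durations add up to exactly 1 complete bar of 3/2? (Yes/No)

Yes

One bar of 3/2 = 48 thirty-second notes.
Working in thirty-second notes: quarter tied to eighth (quarter + eighth) = 12; thirty-second = 1; thirty-second = 1; thirty-second = 1; dotted eighth note = 6; dotted quarter note = 12; thirty-second note = 1; eighth = 4; a full sixteenth-note quintuplet (5 notes) (five quintuplet sixteenths span one quarter) = 8; thirty-second note = 1; thirty-second = 1.
Total: 12 + 1 + 1 + 1 + 6 + 12 + 1 + 4 + 8 + 1 + 1 = 48.
48 equals 48, so the answer is Yes.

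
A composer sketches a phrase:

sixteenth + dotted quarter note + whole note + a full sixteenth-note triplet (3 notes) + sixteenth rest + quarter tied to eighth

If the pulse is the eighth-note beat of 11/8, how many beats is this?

One eighth-note beat = 2 sixteenth notes.
Working in sixteenth notes: sixteenth = 1; dotted quarter note = 6; whole note = 16; a full sixteenth-note triplet (3 notes) (three triplet sixteenths span one eighth) = 2; sixteenth rest = 1; quarter tied to eighth (quarter + eighth) = 6.
Altogether 1 + 6 + 16 + 2 + 1 + 6 = 32.
32 ÷ 2 = 16 beats.

16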